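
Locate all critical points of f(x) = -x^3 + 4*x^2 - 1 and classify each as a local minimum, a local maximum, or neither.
f'(x) = x*(8 - 3*x)

Solve f'(x) = 0:
  Factor: -3*x^2 + 8*x = -x*(3*x - 8) = 0.
  ⇒ x = 0, 8/3

f''(x) = 8 - 6*x
Second-derivative test at each critical point:
  f''(0) = 8 > 0 → local minimum
  f''(8/3) = -8 < 0 → local maximum

Critical points: x = 0 (local minimum); x = 8/3 (local maximum)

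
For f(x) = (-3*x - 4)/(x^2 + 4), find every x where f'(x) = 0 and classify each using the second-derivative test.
f'(x) = (3*x^2 + 8*x - 12)/(x^4 + 8*x^2 + 16)

Solve f'(x) = 0:
  f'(x) = (3*x^2 + 8*x - 12)/(x^2 + 4)^2; the denominator is positive wherever f is defined, so f'(x) = 0 ⇔ 3*x^2 + 8*x - 12 = 0.
  3*x^2 + 8*x - 12 = 0 has no rational roots; quadratic formula: x = (-8 ± √208)/6.
  ⇒ x = -2*sqrt(13)/3 - 4/3 ≈ -3.7370, -4/3 + 2*sqrt(13)/3 ≈ 1.0704

f''(x) = 2*(-4*x^2*(3*x + 4) + (9*x + 4)*(x^2 + 4))/(x^2 + 4)^3
Second-derivative test at each critical point:
  f''(-3.7370) = -0.0447 < 0 → local maximum
  f''(1.0704) = 0.5447 > 0 → local minimum

Critical points: x = -2*sqrt(13)/3 - 4/3 ≈ -3.7370 (local maximum); x = -4/3 + 2*sqrt(13)/3 ≈ 1.0704 (local minimum)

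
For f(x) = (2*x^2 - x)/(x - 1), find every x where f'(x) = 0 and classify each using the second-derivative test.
f'(x) = (2*x^2 - 4*x + 1)/(x^2 - 2*x + 1)

Solve f'(x) = 0:
  f'(x) = (2*x^2 - 4*x + 1)/(x - 1)^2; the denominator is positive wherever f is defined, so f'(x) = 0 ⇔ 2*x^2 - 4*x + 1 = 0.
  2*x^2 - 4*x + 1 = 0 has no rational roots; quadratic formula: x = (4 ± √8)/4.
  ⇒ x = 1 - sqrt(2)/2 ≈ 0.2929, sqrt(2)/2 + 1 ≈ 1.7071

f''(x) = 2/(x^3 - 3*x^2 + 3*x - 1)
Second-derivative test at each critical point:
  f''(0.2929) = -5.6569 < 0 → local maximum
  f''(1.7071) = 5.6569 > 0 → local minimum

Critical points: x = 1 - sqrt(2)/2 ≈ 0.2929 (local maximum); x = sqrt(2)/2 + 1 ≈ 1.7071 (local minimum)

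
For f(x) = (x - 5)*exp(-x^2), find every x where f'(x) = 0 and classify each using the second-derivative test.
f'(x) = (-2*x*(x - 5) + 1)*exp(-x^2)

Solve f'(x) = 0:
  f'(x) = (-2*x^2 + 10*x + 1)·exp(-x^2) and exp(-x^2) > 0 for every x, so f'(x) = 0 ⇔ -2*x^2 + 10*x + 1 = 0.
  2*x^2 - 10*x - 1 = 0 has no rational roots; quadratic formula: x = (10 ± √108)/4.
  ⇒ x = 5/2 - 3*sqrt(3)/2 ≈ -0.0981, 5/2 + 3*sqrt(3)/2 ≈ 5.0981

f''(x) = 2*(2*x^2*(x - 5) - 3*x + 5)*exp(-x^2)
Second-derivative test at each critical point:
  f''(-0.0981) = 10.2928 > 0 → local minimum
  f''(5.0981) = -5.361e-11 < 0 → local maximum

Critical points: x = 5/2 - 3*sqrt(3)/2 ≈ -0.0981 (local minimum); x = 5/2 + 3*sqrt(3)/2 ≈ 5.0981 (local maximum)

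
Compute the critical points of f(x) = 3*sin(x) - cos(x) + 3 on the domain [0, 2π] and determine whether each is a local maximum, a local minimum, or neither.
f'(x) = sin(x) + 3*cos(x)

Solve f'(x) = 0 on [0, 2π]:
  f'(x) = 0 ⇔ 3*cos(x) = -sin(x) ⇔ tan(x) = -3, i.e. x = arctan(-3) + nπ; keep the solutions lying in [0, 2π].
  ⇒ x = pi - atan(3) ≈ 1.8925, -atan(3) + 2*pi ≈ 5.0341

f''(x) = -3*sin(x) + cos(x)
Second-derivative test at each critical point:
  f''(1.8925) = -3.1623 < 0 → local maximum
  f''(5.0341) = 3.1623 > 0 → local minimum

Critical points: x = pi - atan(3) ≈ 1.8925 (local maximum); x = -atan(3) + 2*pi ≈ 5.0341 (local minimum)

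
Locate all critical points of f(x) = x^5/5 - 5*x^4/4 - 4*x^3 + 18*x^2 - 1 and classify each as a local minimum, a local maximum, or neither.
f'(x) = x*(x^3 - 5*x^2 - 12*x + 36)

Solve f'(x) = 0:
  Factor: x^4 - 5*x^3 - 12*x^2 + 36*x = x*(x - 6)*(x - 2)*(x + 3) = 0.
  ⇒ x = -3, 0, 2, 6

f''(x) = 4*x^3 - 15*x^2 - 24*x + 36
Second-derivative test at each critical point:
  f''(-3) = -135 < 0 → local maximum
  f''(0) = 36 > 0 → local minimum
  f''(2) = -40 < 0 → local maximum
  f''(6) = 216 > 0 → local minimum

Critical points: x = -3 (local maximum); x = 0 (local minimum); x = 2 (local maximum); x = 6 (local minimum)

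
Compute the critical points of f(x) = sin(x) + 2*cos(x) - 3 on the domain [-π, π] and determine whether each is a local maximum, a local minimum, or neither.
f'(x) = -2*sin(x) + cos(x)

Solve f'(x) = 0 on [-π, π]:
  f'(x) = 0 ⇔ cos(x) = 2*sin(x) ⇔ tan(x) = 1/2, i.e. x = arctan(1/2) + nπ; keep the solutions lying in [-π, π].
  ⇒ x = -pi + atan(1/2) ≈ -2.6779, atan(1/2) ≈ 0.4636

f''(x) = -sin(x) - 2*cos(x)
Second-derivative test at each critical point:
  f''(-2.6779) = 2.2361 > 0 → local minimum
  f''(0.4636) = -2.2361 < 0 → local maximum

Critical points: x = -pi + atan(1/2) ≈ -2.6779 (local minimum); x = atan(1/2) ≈ 0.4636 (local maximum)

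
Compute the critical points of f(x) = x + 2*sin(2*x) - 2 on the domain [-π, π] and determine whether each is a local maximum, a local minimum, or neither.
f'(x) = 4*cos(2*x) + 1

Solve f'(x) = 0 on [-π, π]:
  f'(x) = 0 ⇔ cos(2*x) = -1/4, i.e. 2*x = ±arccos(-1/4) + 2nπ; keep the solutions lying in [-π, π].
  ⇒ x = -pi + acos(-1/4)/2 ≈ -2.2299, -acos(-1/4)/2 ≈ -0.9117, acos(-1/4)/2 ≈ 0.9117, pi - acos(-1/4)/2 ≈ 2.2299

f''(x) = -8*sin(2*x)
Second-derivative test at each critical point:
  f''(-2.2299) = -7.7460 < 0 → local maximum
  f''(-0.9117) = 7.7460 > 0 → local minimum
  f''(0.9117) = -7.7460 < 0 → local maximum
  f''(2.2299) = 7.7460 > 0 → local minimum

Critical points: x = -pi + acos(-1/4)/2 ≈ -2.2299 (local maximum); x = -acos(-1/4)/2 ≈ -0.9117 (local minimum); x = acos(-1/4)/2 ≈ 0.9117 (local maximum); x = pi - acos(-1/4)/2 ≈ 2.2299 (local minimum)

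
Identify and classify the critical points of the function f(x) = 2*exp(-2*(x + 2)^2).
f'(x) = 8*(-x - 2)*exp(-2*(x + 2)^2)

Solve f'(x) = 0:
  f'(x) = (-8*x - 16)·exp(-2*(x + 2)^2) and exp(-2*(x + 2)^2) > 0 for every x, so f'(x) = 0 ⇔ -8*x - 16 = 0.
  Factor: -8*x - 16 = -8*(x + 2) = 0.
  ⇒ x = -2

f''(x) = 8*(4*(x + 2)^2 - 1)*exp(-2*(x + 2)^2)
Second-derivative test at each critical point:
  f''(-2) = -8 < 0 → local maximum

Critical points: x = -2 (local maximum)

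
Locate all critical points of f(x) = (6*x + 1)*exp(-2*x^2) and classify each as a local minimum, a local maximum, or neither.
f'(x) = 2*(-2*x*(6*x + 1) + 3)*exp(-2*x^2)

Solve f'(x) = 0:
  f'(x) = (-24*x^2 - 4*x + 6)·exp(-2*x^2) and exp(-2*x^2) > 0 for every x, so f'(x) = 0 ⇔ -24*x^2 - 4*x + 6 = 0.
  Factor: -24*x^2 - 4*x + 6 = -2*(12*x^2 + 2*x - 3); 12*x^2 + 2*x - 3 = 0 has no rational roots; quadratic formula: x = (-2 ± √148)/24.
  ⇒ x = -sqrt(37)/12 - 1/12 ≈ -0.5902, -1/12 + sqrt(37)/12 ≈ 0.4236

f''(x) = 4*(4*x^2*(6*x + 1) - 18*x - 1)*exp(-2*x^2)
Second-derivative test at each critical point:
  f''(-0.5902) = 12.1219 > 0 → local minimum
  f''(0.4236) = -16.9954 < 0 → local maximum

Critical points: x = -sqrt(37)/12 - 1/12 ≈ -0.5902 (local minimum); x = -1/12 + sqrt(37)/12 ≈ 0.4236 (local maximum)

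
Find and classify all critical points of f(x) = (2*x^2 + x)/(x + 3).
f'(x) = (2*x^2 + 12*x + 3)/(x^2 + 6*x + 9)

Solve f'(x) = 0:
  f'(x) = (2*x^2 + 12*x + 3)/(x + 3)^2; the denominator is positive wherever f is defined, so f'(x) = 0 ⇔ 2*x^2 + 12*x + 3 = 0.
  2*x^2 + 12*x + 3 = 0 has no rational roots; quadratic formula: x = (-12 ± √120)/4.
  ⇒ x = -3 - sqrt(30)/2 ≈ -5.7386, -3 + sqrt(30)/2 ≈ -0.2614

f''(x) = 30/(x^3 + 9*x^2 + 27*x + 27)
Second-derivative test at each critical point:
  f''(-5.7386) = -1.4606 < 0 → local maximum
  f''(-0.2614) = 1.4606 > 0 → local minimum

Critical points: x = -3 - sqrt(30)/2 ≈ -5.7386 (local maximum); x = -3 + sqrt(30)/2 ≈ -0.2614 (local minimum)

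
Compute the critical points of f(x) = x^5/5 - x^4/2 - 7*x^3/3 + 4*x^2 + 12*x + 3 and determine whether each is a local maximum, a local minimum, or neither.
f'(x) = x^4 - 2*x^3 - 7*x^2 + 8*x + 12

Solve f'(x) = 0:
  Factor: x^4 - 2*x^3 - 7*x^2 + 8*x + 12 = (x - 3)*(x - 2)*(x + 1)*(x + 2) = 0.
  ⇒ x = -2, -1, 2, 3

f''(x) = 4*x^3 - 6*x^2 - 14*x + 8
Second-derivative test at each critical point:
  f''(-2) = -20 < 0 → local maximum
  f''(-1) = 12 > 0 → local minimum
  f''(2) = -12 < 0 → local maximum
  f''(3) = 20 > 0 → local minimum

Critical points: x = -2 (local maximum); x = -1 (local minimum); x = 2 (local maximum); x = 3 (local minimum)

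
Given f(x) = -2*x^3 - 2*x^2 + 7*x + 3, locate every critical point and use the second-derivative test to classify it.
f'(x) = -6*x^2 - 4*x + 7

Solve f'(x) = 0:
  6*x^2 + 4*x - 7 = 0 has no rational roots; quadratic formula: x = (-4 ± √184)/12.
  ⇒ x = -sqrt(46)/6 - 1/3 ≈ -1.4637, -1/3 + sqrt(46)/6 ≈ 0.7971

f''(x) = -12*x - 4
Second-derivative test at each critical point:
  f''(-1.4637) = 13.5647 > 0 → local minimum
  f''(0.7971) = -13.5647 < 0 → local maximum

Critical points: x = -sqrt(46)/6 - 1/3 ≈ -1.4637 (local minimum); x = -1/3 + sqrt(46)/6 ≈ 0.7971 (local maximum)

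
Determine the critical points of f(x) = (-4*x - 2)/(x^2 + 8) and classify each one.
f'(x) = 4*(x^2 + x - 8)/(x^4 + 16*x^2 + 64)

Solve f'(x) = 0:
  f'(x) = 4*(x^2 + x - 8)/(x^2 + 8)^2; the denominator is positive wherever f is defined, so f'(x) = 0 ⇔ 4*x^2 + 4*x - 32 = 0.
  Factor: 4*x^2 + 4*x - 32 = 4*(x^2 + x - 8); x^2 + x - 8 = 0 has no rational roots; quadratic formula: x = (-1 ± √33)/2.
  ⇒ x = -sqrt(33)/2 - 1/2 ≈ -3.3723, -1/2 + sqrt(33)/2 ≈ 2.3723

f''(x) = 4*(-4*x^2*(2*x + 1) + (6*x + 1)*(x^2 + 8))/(x^2 + 8)^3
Second-derivative test at each critical point:
  f''(-3.3723) = -0.0612 < 0 → local maximum
  f''(2.3723) = 0.1237 > 0 → local minimum

Critical points: x = -sqrt(33)/2 - 1/2 ≈ -3.3723 (local maximum); x = -1/2 + sqrt(33)/2 ≈ 2.3723 (local minimum)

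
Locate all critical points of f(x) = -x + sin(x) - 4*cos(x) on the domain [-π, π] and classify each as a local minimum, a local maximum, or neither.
f'(x) = 4*sin(x) + cos(x) - 1

Solve f'(x) = 0 on [-π, π]:
  f'(x) = 0 ⇔ 4*sin(x) + cos(x) = 1. Write the left side as R·cos(x + φ) with R = √(1² + (-4)²) = sqrt(17), cos φ = sqrt(17)/17, sin φ = -4*sqrt(17)/17; then cos(x + φ) = sqrt(17)/17. Solve for x and keep the solutions lying in [-π, π].
  ⇒ x = 0, pi - atan(8/15) ≈ 2.6516

f''(x) = -sin(x) + 4*cos(x)
Second-derivative test at each critical point:
  f''(0) = 4 > 0 → local minimum
  f''(2.6516) = -4 < 0 → local maximum

Critical points: x = 0 (local minimum); x = pi - atan(8/15) ≈ 2.6516 (local maximum)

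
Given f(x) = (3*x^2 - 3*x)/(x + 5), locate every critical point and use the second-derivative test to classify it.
f'(x) = 3*(x^2 + 10*x - 5)/(x^2 + 10*x + 25)

Solve f'(x) = 0:
  f'(x) = 3*(x^2 + 10*x - 5)/(x + 5)^2; the denominator is positive wherever f is defined, so f'(x) = 0 ⇔ 3*x^2 + 30*x - 15 = 0.
  Factor: 3*x^2 + 30*x - 15 = 3*(x^2 + 10*x - 5); x^2 + 10*x - 5 = 0 has no rational roots; quadratic formula: x = (-10 ± √120)/2.
  ⇒ x = -sqrt(30) - 5 ≈ -10.4772, -5 + sqrt(30) ≈ 0.4772

f''(x) = 180/(x^3 + 15*x^2 + 75*x + 125)
Second-derivative test at each critical point:
  f''(-10.4772) = -1.0954 < 0 → local maximum
  f''(0.4772) = 1.0954 > 0 → local minimum

Critical points: x = -sqrt(30) - 5 ≈ -10.4772 (local maximum); x = -5 + sqrt(30) ≈ 0.4772 (local minimum)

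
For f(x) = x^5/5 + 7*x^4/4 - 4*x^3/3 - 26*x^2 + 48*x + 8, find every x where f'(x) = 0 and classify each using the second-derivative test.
f'(x) = x^4 + 7*x^3 - 4*x^2 - 52*x + 48

Solve f'(x) = 0:
  Factor: x^4 + 7*x^3 - 4*x^2 - 52*x + 48 = (x - 2)*(x - 1)*(x + 4)*(x + 6) = 0.
  ⇒ x = -6, -4, 1, 2

f''(x) = 4*x^3 + 21*x^2 - 8*x - 52
Second-derivative test at each critical point:
  f''(-6) = -112 < 0 → local maximum
  f''(-4) = 60 > 0 → local minimum
  f''(1) = -35 < 0 → local maximum
  f''(2) = 48 > 0 → local minimum

Critical points: x = -6 (local maximum); x = -4 (local minimum); x = 1 (local maximum); x = 2 (local minimum)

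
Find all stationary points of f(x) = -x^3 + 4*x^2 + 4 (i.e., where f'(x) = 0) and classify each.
f'(x) = x*(8 - 3*x)

Solve f'(x) = 0:
  Factor: -3*x^2 + 8*x = -x*(3*x - 8) = 0.
  ⇒ x = 0, 8/3

f''(x) = 8 - 6*x
Second-derivative test at each critical point:
  f''(0) = 8 > 0 → local minimum
  f''(8/3) = -8 < 0 → local maximum

Critical points: x = 0 (local minimum); x = 8/3 (local maximum)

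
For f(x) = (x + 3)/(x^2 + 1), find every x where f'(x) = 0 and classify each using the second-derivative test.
f'(x) = (x^2 - 2*x*(x + 3) + 1)/(x^2 + 1)^2

Solve f'(x) = 0:
  f'(x) = -(x^2 + 6*x - 1)/(x^2 + 1)^2; the denominator is positive wherever f is defined, so f'(x) = 0 ⇔ -x^2 - 6*x + 1 = 0.
  x^2 + 6*x - 1 = 0 has no rational roots; quadratic formula: x = (-6 ± √40)/2.
  ⇒ x = -sqrt(10) - 3 ≈ -6.1623, -3 + sqrt(10) ≈ 0.1623

f''(x) = 2*(4*x^2*(x + 3) - 3*(x + 1)*(x^2 + 1))/(x^2 + 1)^3
Second-derivative test at each critical point:
  f''(-6.1623) = 0.0042 > 0 → local minimum
  f''(0.1623) = -6.0042 < 0 → local maximum

Critical points: x = -sqrt(10) - 3 ≈ -6.1623 (local minimum); x = -3 + sqrt(10) ≈ 0.1623 (local maximum)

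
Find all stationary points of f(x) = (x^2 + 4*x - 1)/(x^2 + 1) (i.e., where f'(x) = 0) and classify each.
f'(x) = 4*(-x^2 + x + 1)/(x^4 + 2*x^2 + 1)

Solve f'(x) = 0:
  f'(x) = -4*(x^2 - x - 1)/(x^2 + 1)^2; the denominator is positive wherever f is defined, so f'(x) = 0 ⇔ -4*x^2 + 4*x + 4 = 0.
  Factor: -4*x^2 + 4*x + 4 = -4*(x^2 - x - 1); x^2 - x - 1 = 0 has no rational roots; quadratic formula: x = (1 ± √5)/2.
  ⇒ x = 1/2 - sqrt(5)/2 ≈ -0.6180, 1/2 + sqrt(5)/2 ≈ 1.6180

f''(x) = 4*(2*x^3 - 3*x^2 - 6*x + 1)/(x^6 + 3*x^4 + 3*x^2 + 1)
Second-derivative test at each critical point:
  f''(-0.6180) = 4.6833 > 0 → local minimum
  f''(1.6180) = -0.6833 < 0 → local maximum

Critical points: x = 1/2 - sqrt(5)/2 ≈ -0.6180 (local minimum); x = 1/2 + sqrt(5)/2 ≈ 1.6180 (local maximum)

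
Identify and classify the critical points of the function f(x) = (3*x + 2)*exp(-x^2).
f'(x) = (-2*x*(3*x + 2) + 3)*exp(-x^2)

Solve f'(x) = 0:
  f'(x) = (-6*x^2 - 4*x + 3)·exp(-x^2) and exp(-x^2) > 0 for every x, so f'(x) = 0 ⇔ -6*x^2 - 4*x + 3 = 0.
  6*x^2 + 4*x - 3 = 0 has no rational roots; quadratic formula: x = (-4 ± √88)/12.
  ⇒ x = -sqrt(22)/6 - 1/3 ≈ -1.1151, -1/3 + sqrt(22)/6 ≈ 0.4484

f''(x) = 2*(2*x^2*(3*x + 2) - 9*x - 2)*exp(-x^2)
Second-derivative test at each critical point:
  f''(-1.1151) = 2.7055 > 0 → local minimum
  f''(0.4484) = -7.6722 < 0 → local maximum

Critical points: x = -sqrt(22)/6 - 1/3 ≈ -1.1151 (local minimum); x = -1/3 + sqrt(22)/6 ≈ 0.4484 (local maximum)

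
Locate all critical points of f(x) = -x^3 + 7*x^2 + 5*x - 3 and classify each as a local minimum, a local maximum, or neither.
f'(x) = -3*x^2 + 14*x + 5

Solve f'(x) = 0:
  Factor: -3*x^2 + 14*x + 5 = -(x - 5)*(3*x + 1) = 0.
  ⇒ x = -1/3, 5

f''(x) = 14 - 6*x
Second-derivative test at each critical point:
  f''(-1/3) = 16 > 0 → local minimum
  f''(5) = -16 < 0 → local maximum

Critical points: x = -1/3 (local minimum); x = 5 (local maximum)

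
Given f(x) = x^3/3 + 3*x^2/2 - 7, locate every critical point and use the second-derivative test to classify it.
f'(x) = x*(x + 3)

Solve f'(x) = 0:
  Factor: x^2 + 3*x = x*(x + 3) = 0.
  ⇒ x = -3, 0

f''(x) = 2*x + 3
Second-derivative test at each critical point:
  f''(-3) = -3 < 0 → local maximum
  f''(0) = 3 > 0 → local minimum

Critical points: x = -3 (local maximum); x = 0 (local minimum)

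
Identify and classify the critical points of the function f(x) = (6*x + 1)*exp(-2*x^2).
f'(x) = 2*(-2*x*(6*x + 1) + 3)*exp(-2*x^2)

Solve f'(x) = 0:
  f'(x) = (-24*x^2 - 4*x + 6)·exp(-2*x^2) and exp(-2*x^2) > 0 for every x, so f'(x) = 0 ⇔ -24*x^2 - 4*x + 6 = 0.
  Factor: -24*x^2 - 4*x + 6 = -2*(12*x^2 + 2*x - 3); 12*x^2 + 2*x - 3 = 0 has no rational roots; quadratic formula: x = (-2 ± √148)/24.
  ⇒ x = -sqrt(37)/12 - 1/12 ≈ -0.5902, -1/12 + sqrt(37)/12 ≈ 0.4236

f''(x) = 4*(4*x^2*(6*x + 1) - 18*x - 1)*exp(-2*x^2)
Second-derivative test at each critical point:
  f''(-0.5902) = 12.1219 > 0 → local minimum
  f''(0.4236) = -16.9954 < 0 → local maximum

Critical points: x = -sqrt(37)/12 - 1/12 ≈ -0.5902 (local minimum); x = -1/12 + sqrt(37)/12 ≈ 0.4236 (local maximum)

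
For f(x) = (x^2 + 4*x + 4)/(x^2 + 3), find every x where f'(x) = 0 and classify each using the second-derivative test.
f'(x) = 2*(-2*x^2 - x + 6)/(x^4 + 6*x^2 + 9)

Solve f'(x) = 0:
  f'(x) = -2*(x + 2)*(2*x - 3)/(x^2 + 3)^2; the denominator is positive wherever f is defined, so f'(x) = 0 ⇔ -4*x^2 - 2*x + 12 = 0.
  Factor: -4*x^2 - 2*x + 12 = -2*(x + 2)*(2*x - 3) = 0.
  ⇒ x = -2, 3/2

f''(x) = 2*(4*x^3 + 3*x^2 - 36*x - 3)/(x^6 + 9*x^4 + 27*x^2 + 27)
Second-derivative test at each critical point:
  f''(-2) = 2/7 > 0 → local minimum
  f''(3/2) = -32/63 < 0 → local maximum

Critical points: x = -2 (local minimum); x = 3/2 (local maximum)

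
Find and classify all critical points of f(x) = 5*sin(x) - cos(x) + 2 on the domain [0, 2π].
f'(x) = sin(x) + 5*cos(x)

Solve f'(x) = 0 on [0, 2π]:
  f'(x) = 0 ⇔ 5*cos(x) = -sin(x) ⇔ tan(x) = -5, i.e. x = arctan(-5) + nπ; keep the solutions lying in [0, 2π].
  ⇒ x = pi - atan(5) ≈ 1.7682, -atan(5) + 2*pi ≈ 4.9098

f''(x) = -5*sin(x) + cos(x)
Second-derivative test at each critical point:
  f''(1.7682) = -5.0990 < 0 → local maximum
  f''(4.9098) = 5.0990 > 0 → local minimum

Critical points: x = pi - atan(5) ≈ 1.7682 (local maximum); x = -atan(5) + 2*pi ≈ 4.9098 (local minimum)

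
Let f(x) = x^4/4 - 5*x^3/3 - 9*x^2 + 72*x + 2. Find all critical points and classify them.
f'(x) = x^3 - 5*x^2 - 18*x + 72

Solve f'(x) = 0:
  Factor: x^3 - 5*x^2 - 18*x + 72 = (x - 6)*(x - 3)*(x + 4) = 0.
  ⇒ x = -4, 3, 6

f''(x) = 3*x^2 - 10*x - 18
Second-derivative test at each critical point:
  f''(-4) = 70 > 0 → local minimum
  f''(3) = -21 < 0 → local maximum
  f''(6) = 30 > 0 → local minimum

Critical points: x = -4 (local minimum); x = 3 (local maximum); x = 6 (local minimum)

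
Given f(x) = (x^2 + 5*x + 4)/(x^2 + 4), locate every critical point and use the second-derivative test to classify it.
f'(x) = 5*(4 - x^2)/(x^4 + 8*x^2 + 16)

Solve f'(x) = 0:
  f'(x) = -5*(x - 2)*(x + 2)/(x^2 + 4)^2; the denominator is positive wherever f is defined, so f'(x) = 0 ⇔ 20 - 5*x^2 = 0.
  Factor: 20 - 5*x^2 = -5*(x - 2)*(x + 2) = 0.
  ⇒ x = -2, 2

f''(x) = 10*x*(x^2 - 12)/(x^6 + 12*x^4 + 48*x^2 + 64)
Second-derivative test at each critical point:
  f''(-2) = 5/16 > 0 → local minimum
  f''(2) = -5/16 < 0 → local maximum

Critical points: x = -2 (local minimum); x = 2 (local maximum)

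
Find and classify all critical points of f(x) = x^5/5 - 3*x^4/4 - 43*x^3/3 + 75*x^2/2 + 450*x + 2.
f'(x) = x^4 - 3*x^3 - 43*x^2 + 75*x + 450

Solve f'(x) = 0:
  Factor: x^4 - 3*x^3 - 43*x^2 + 75*x + 450 = (x - 6)*(x - 5)*(x + 3)*(x + 5) = 0.
  ⇒ x = -5, -3, 5, 6

f''(x) = 4*x^3 - 9*x^2 - 86*x + 75
Second-derivative test at each critical point:
  f''(-5) = -220 < 0 → local maximum
  f''(-3) = 144 > 0 → local minimum
  f''(5) = -80 < 0 → local maximum
  f''(6) = 99 > 0 → local minimum

Critical points: x = -5 (local maximum); x = -3 (local minimum); x = 5 (local maximum); x = 6 (local minimum)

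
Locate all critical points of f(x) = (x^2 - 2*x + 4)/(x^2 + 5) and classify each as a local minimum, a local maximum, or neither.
f'(x) = 2*(x^2 + x - 5)/(x^4 + 10*x^2 + 25)

Solve f'(x) = 0:
  f'(x) = 2*(x^2 + x - 5)/(x^2 + 5)^2; the denominator is positive wherever f is defined, so f'(x) = 0 ⇔ 2*x^2 + 2*x - 10 = 0.
  Factor: 2*x^2 + 2*x - 10 = 2*(x^2 + x - 5); x^2 + x - 5 = 0 has no rational roots; quadratic formula: x = (-1 ± √21)/2.
  ⇒ x = -sqrt(21)/2 - 1/2 ≈ -2.7913, -1/2 + sqrt(21)/2 ≈ 1.7913

f''(x) = 2*(-2*x^3 - 3*x^2 + 30*x + 5)/(x^6 + 15*x^4 + 75*x^2 + 125)
Second-derivative test at each critical point:
  f''(-2.7913) = -0.0560 < 0 → local maximum
  f''(1.7913) = 0.1360 > 0 → local minimum

Critical points: x = -sqrt(21)/2 - 1/2 ≈ -2.7913 (local maximum); x = -1/2 + sqrt(21)/2 ≈ 1.7913 (local minimum)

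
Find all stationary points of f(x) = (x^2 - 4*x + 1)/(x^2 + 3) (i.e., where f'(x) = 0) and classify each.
f'(x) = 4*(x^2 + x - 3)/(x^4 + 6*x^2 + 9)

Solve f'(x) = 0:
  f'(x) = 4*(x^2 + x - 3)/(x^2 + 3)^2; the denominator is positive wherever f is defined, so f'(x) = 0 ⇔ 4*x^2 + 4*x - 12 = 0.
  Factor: 4*x^2 + 4*x - 12 = 4*(x^2 + x - 3); x^2 + x - 3 = 0 has no rational roots; quadratic formula: x = (-1 ± √13)/2.
  ⇒ x = -sqrt(13)/2 - 1/2 ≈ -2.3028, -1/2 + sqrt(13)/2 ≈ 1.3028

f''(x) = 4*(-2*x^3 - 3*x^2 + 18*x + 3)/(x^6 + 9*x^4 + 27*x^2 + 27)
Second-derivative test at each critical point:
  f''(-2.3028) = -0.2092 < 0 → local maximum
  f''(1.3028) = 0.6537 > 0 → local minimum

Critical points: x = -sqrt(13)/2 - 1/2 ≈ -2.3028 (local maximum); x = -1/2 + sqrt(13)/2 ≈ 1.3028 (local minimum)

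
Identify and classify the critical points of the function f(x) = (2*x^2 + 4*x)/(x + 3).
f'(x) = 2*(x^2 + 6*x + 6)/(x^2 + 6*x + 9)

Solve f'(x) = 0:
  f'(x) = 2*(x^2 + 6*x + 6)/(x + 3)^2; the denominator is positive wherever f is defined, so f'(x) = 0 ⇔ 2*x^2 + 12*x + 12 = 0.
  Factor: 2*x^2 + 12*x + 12 = 2*(x^2 + 6*x + 6); x^2 + 6*x + 6 = 0 has no rational roots; quadratic formula: x = (-6 ± √12)/2.
  ⇒ x = -3 - sqrt(3) ≈ -4.7321, -3 + sqrt(3) ≈ -1.2679

f''(x) = 12/(x^3 + 9*x^2 + 27*x + 27)
Second-derivative test at each critical point:
  f''(-4.7321) = -2.3094 < 0 → local maximum
  f''(-1.2679) = 2.3094 > 0 → local minimum

Critical points: x = -3 - sqrt(3) ≈ -4.7321 (local maximum); x = -3 + sqrt(3) ≈ -1.2679 (local minimum)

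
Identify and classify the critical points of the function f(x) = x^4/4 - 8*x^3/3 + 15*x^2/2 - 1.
f'(x) = x*(x^2 - 8*x + 15)

Solve f'(x) = 0:
  Factor: x^3 - 8*x^2 + 15*x = x*(x - 5)*(x - 3) = 0.
  ⇒ x = 0, 3, 5

f''(x) = 3*x^2 - 16*x + 15
Second-derivative test at each critical point:
  f''(0) = 15 > 0 → local minimum
  f''(3) = -6 < 0 → local maximum
  f''(5) = 10 > 0 → local minimum

Critical points: x = 0 (local minimum); x = 3 (local maximum); x = 5 (local minimum)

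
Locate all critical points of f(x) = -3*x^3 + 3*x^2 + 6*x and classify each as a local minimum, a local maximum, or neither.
f'(x) = -9*x^2 + 6*x + 6

Solve f'(x) = 0:
  Factor: -9*x^2 + 6*x + 6 = -3*(3*x^2 - 2*x - 2); 3*x^2 - 2*x - 2 = 0 has no rational roots; quadratic formula: x = (2 ± √28)/6.
  ⇒ x = 1/3 - sqrt(7)/3 ≈ -0.5486, 1/3 + sqrt(7)/3 ≈ 1.2153

f''(x) = 6 - 18*x
Second-derivative test at each critical point:
  f''(-0.5486) = 15.8745 > 0 → local minimum
  f''(1.2153) = -15.8745 < 0 → local maximum

Critical points: x = 1/3 - sqrt(7)/3 ≈ -0.5486 (local minimum); x = 1/3 + sqrt(7)/3 ≈ 1.2153 (local maximum)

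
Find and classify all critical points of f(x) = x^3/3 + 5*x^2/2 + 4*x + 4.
f'(x) = x^2 + 5*x + 4

Solve f'(x) = 0:
  Factor: x^2 + 5*x + 4 = (x + 1)*(x + 4) = 0.
  ⇒ x = -4, -1

f''(x) = 2*x + 5
Second-derivative test at each critical point:
  f''(-4) = -3 < 0 → local maximum
  f''(-1) = 3 > 0 → local minimum

Critical points: x = -4 (local maximum); x = -1 (local minimum)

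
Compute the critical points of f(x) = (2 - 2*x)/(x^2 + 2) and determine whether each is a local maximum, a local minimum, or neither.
f'(x) = 2*(-x^2 + 2*x*(x - 1) - 2)/(x^2 + 2)^2

Solve f'(x) = 0:
  f'(x) = 2*(x^2 - 2*x - 2)/(x^2 + 2)^2; the denominator is positive wherever f is defined, so f'(x) = 0 ⇔ 2*x^2 - 4*x - 4 = 0.
  Factor: 2*x^2 - 4*x - 4 = 2*(x^2 - 2*x - 2); x^2 - 2*x - 2 = 0 has no rational roots; quadratic formula: x = (2 ± √12)/2.
  ⇒ x = 1 - sqrt(3) ≈ -0.7321, 1 + sqrt(3) ≈ 2.7321

f''(x) = 4*(4*x^2*(1 - x) + (3*x - 1)*(x^2 + 2))/(x^2 + 2)^3
Second-derivative test at each critical point:
  f''(-0.7321) = -1.0774 < 0 → local maximum
  f''(2.7321) = 0.0774 > 0 → local minimum

Critical points: x = 1 - sqrt(3) ≈ -0.7321 (local maximum); x = 1 + sqrt(3) ≈ 2.7321 (local minimum)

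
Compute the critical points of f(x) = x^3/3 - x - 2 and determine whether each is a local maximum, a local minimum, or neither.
f'(x) = x^2 - 1

Solve f'(x) = 0:
  Factor: x^2 - 1 = (x - 1)*(x + 1) = 0.
  ⇒ x = -1, 1

f''(x) = 2*x
Second-derivative test at each critical point:
  f''(-1) = -2 < 0 → local maximum
  f''(1) = 2 > 0 → local minimum

Critical points: x = -1 (local maximum); x = 1 (local minimum)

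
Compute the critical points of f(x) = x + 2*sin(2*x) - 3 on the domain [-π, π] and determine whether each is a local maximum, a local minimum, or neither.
f'(x) = 4*cos(2*x) + 1

Solve f'(x) = 0 on [-π, π]:
  f'(x) = 0 ⇔ cos(2*x) = -1/4, i.e. 2*x = ±arccos(-1/4) + 2nπ; keep the solutions lying in [-π, π].
  ⇒ x = -pi + acos(-1/4)/2 ≈ -2.2299, -acos(-1/4)/2 ≈ -0.9117, acos(-1/4)/2 ≈ 0.9117, pi - acos(-1/4)/2 ≈ 2.2299

f''(x) = -8*sin(2*x)
Second-derivative test at each critical point:
  f''(-2.2299) = -7.7460 < 0 → local maximum
  f''(-0.9117) = 7.7460 > 0 → local minimum
  f''(0.9117) = -7.7460 < 0 → local maximum
  f''(2.2299) = 7.7460 > 0 → local minimum

Critical points: x = -pi + acos(-1/4)/2 ≈ -2.2299 (local maximum); x = -acos(-1/4)/2 ≈ -0.9117 (local minimum); x = acos(-1/4)/2 ≈ 0.9117 (local maximum); x = pi - acos(-1/4)/2 ≈ 2.2299 (local minimum)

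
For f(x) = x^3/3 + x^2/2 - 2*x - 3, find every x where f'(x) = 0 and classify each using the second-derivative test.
f'(x) = x^2 + x - 2

Solve f'(x) = 0:
  Factor: x^2 + x - 2 = (x - 1)*(x + 2) = 0.
  ⇒ x = -2, 1

f''(x) = 2*x + 1
Second-derivative test at each critical point:
  f''(-2) = -3 < 0 → local maximum
  f''(1) = 3 > 0 → local minimum

Critical points: x = -2 (local maximum); x = 1 (local minimum)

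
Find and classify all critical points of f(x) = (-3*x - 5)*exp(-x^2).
f'(x) = (2*x*(3*x + 5) - 3)*exp(-x^2)

Solve f'(x) = 0:
  f'(x) = (6*x^2 + 10*x - 3)·exp(-x^2) and exp(-x^2) > 0 for every x, so f'(x) = 0 ⇔ 6*x^2 + 10*x - 3 = 0.
  6*x^2 + 10*x - 3 = 0 has no rational roots; quadratic formula: x = (-10 ± √172)/12.
  ⇒ x = -sqrt(43)/6 - 5/6 ≈ -1.9262, -5/6 + sqrt(43)/6 ≈ 0.2596

f''(x) = 2*(-6*x^3 - 10*x^2 + 9*x + 5)*exp(-x^2)
Second-derivative test at each critical point:
  f''(-1.9262) = -0.3209 < 0 → local maximum
  f''(0.2596) = 12.2603 > 0 → local minimum

Critical points: x = -sqrt(43)/6 - 5/6 ≈ -1.9262 (local maximum); x = -5/6 + sqrt(43)/6 ≈ 0.2596 (local minimum)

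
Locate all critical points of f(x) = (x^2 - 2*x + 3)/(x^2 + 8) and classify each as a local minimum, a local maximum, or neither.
f'(x) = 2*(x^2 + 5*x - 8)/(x^4 + 16*x^2 + 64)

Solve f'(x) = 0:
  f'(x) = 2*(x^2 + 5*x - 8)/(x^2 + 8)^2; the denominator is positive wherever f is defined, so f'(x) = 0 ⇔ 2*x^2 + 10*x - 16 = 0.
  Factor: 2*x^2 + 10*x - 16 = 2*(x^2 + 5*x - 8); x^2 + 5*x - 8 = 0 has no rational roots; quadratic formula: x = (-5 ± √57)/2.
  ⇒ x = -sqrt(57)/2 - 5/2 ≈ -6.2749, -5/2 + sqrt(57)/2 ≈ 1.2749

f''(x) = 2*(-2*x^3 - 15*x^2 + 48*x + 40)/(x^6 + 24*x^4 + 192*x^2 + 512)
Second-derivative test at each critical point:
  f''(-6.2749) = -0.0067 < 0 → local maximum
  f''(1.2749) = 0.1630 > 0 → local minimum

Critical points: x = -sqrt(57)/2 - 5/2 ≈ -6.2749 (local maximum); x = -5/2 + sqrt(57)/2 ≈ 1.2749 (local minimum)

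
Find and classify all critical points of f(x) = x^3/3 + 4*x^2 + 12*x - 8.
f'(x) = x^2 + 8*x + 12

Solve f'(x) = 0:
  Factor: x^2 + 8*x + 12 = (x + 2)*(x + 6) = 0.
  ⇒ x = -6, -2

f''(x) = 2*x + 8
Second-derivative test at each critical point:
  f''(-6) = -4 < 0 → local maximum
  f''(-2) = 4 > 0 → local minimum

Critical points: x = -6 (local maximum); x = -2 (local minimum)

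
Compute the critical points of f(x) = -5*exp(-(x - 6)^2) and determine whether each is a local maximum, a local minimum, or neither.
f'(x) = 10*(x - 6)*exp(-(x - 6)^2)

Solve f'(x) = 0:
  f'(x) = (10*x - 60)·exp(-(x - 6)^2) and exp(-(x - 6)^2) > 0 for every x, so f'(x) = 0 ⇔ 10*x - 60 = 0.
  Factor: 10*x - 60 = 10*(x - 6) = 0.
  ⇒ x = 6

f''(x) = 10*(1 - 2*(x - 6)^2)*exp(-(x - 6)^2)
Second-derivative test at each critical point:
  f''(6) = 10 > 0 → local minimum

Critical points: x = 6 (local minimum)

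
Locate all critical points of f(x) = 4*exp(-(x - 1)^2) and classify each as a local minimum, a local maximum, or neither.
f'(x) = 8*(1 - x)*exp(-(x - 1)^2)

Solve f'(x) = 0:
  f'(x) = (8 - 8*x)·exp(-(x - 1)^2) and exp(-(x - 1)^2) > 0 for every x, so f'(x) = 0 ⇔ 8 - 8*x = 0.
  Factor: 8 - 8*x = -8*(x - 1) = 0.
  ⇒ x = 1

f''(x) = 8*(2*(x - 1)^2 - 1)*exp(-(x - 1)^2)
Second-derivative test at each critical point:
  f''(1) = -8 < 0 → local maximum

Critical points: x = 1 (local maximum)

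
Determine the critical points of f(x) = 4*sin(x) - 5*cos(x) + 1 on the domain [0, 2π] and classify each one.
f'(x) = 5*sin(x) + 4*cos(x)

Solve f'(x) = 0 on [0, 2π]:
  f'(x) = 0 ⇔ 4*cos(x) = -5*sin(x) ⇔ tan(x) = -4/5, i.e. x = arctan(-4/5) + nπ; keep the solutions lying in [0, 2π].
  ⇒ x = pi - atan(4/5) ≈ 2.4669, -atan(4/5) + 2*pi ≈ 5.6084

f''(x) = -4*sin(x) + 5*cos(x)
Second-derivative test at each critical point:
  f''(2.4669) = -6.4031 < 0 → local maximum
  f''(5.6084) = 6.4031 > 0 → local minimum

Critical points: x = pi - atan(4/5) ≈ 2.4669 (local maximum); x = -atan(4/5) + 2*pi ≈ 5.6084 (local minimum)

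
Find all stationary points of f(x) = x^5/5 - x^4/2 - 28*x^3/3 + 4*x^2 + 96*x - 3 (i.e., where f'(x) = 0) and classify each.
f'(x) = x^4 - 2*x^3 - 28*x^2 + 8*x + 96

Solve f'(x) = 0:
  Factor: x^4 - 2*x^3 - 28*x^2 + 8*x + 96 = (x - 6)*(x - 2)*(x + 2)*(x + 4) = 0.
  ⇒ x = -4, -2, 2, 6

f''(x) = 4*x^3 - 6*x^2 - 56*x + 8
Second-derivative test at each critical point:
  f''(-4) = -120 < 0 → local maximum
  f''(-2) = 64 > 0 → local minimum
  f''(2) = -96 < 0 → local maximum
  f''(6) = 320 > 0 → local minimum

Critical points: x = -4 (local maximum); x = -2 (local minimum); x = 2 (local maximum); x = 6 (local minimum)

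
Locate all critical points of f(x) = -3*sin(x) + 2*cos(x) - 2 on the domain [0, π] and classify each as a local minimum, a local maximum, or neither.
f'(x) = -2*sin(x) - 3*cos(x)

Solve f'(x) = 0 on [0, π]:
  f'(x) = 0 ⇔ -3*cos(x) = 2*sin(x) ⇔ tan(x) = -3/2, i.e. x = arctan(-3/2) + nπ; keep the solutions lying in [0, π].
  ⇒ x = pi - atan(3/2) ≈ 2.1588

f''(x) = 3*sin(x) - 2*cos(x)
Second-derivative test at each critical point:
  f''(2.1588) = 3.6056 > 0 → local minimum

Critical points: x = pi - atan(3/2) ≈ 2.1588 (local minimum)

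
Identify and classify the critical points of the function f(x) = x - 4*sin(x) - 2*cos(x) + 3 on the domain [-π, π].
f'(x) = 2*sin(x) - 4*cos(x) + 1

Solve f'(x) = 0 on [-π, π]:
  f'(x) = 0 ⇔ 2*sin(x) - 4*cos(x) = -1. Write the left side as R·cos(x + φ) with R = √((-4)² + (-2)²) = 2*sqrt(5), cos φ = -2*sqrt(5)/5, sin φ = -sqrt(5)/5; then cos(x + φ) = -sqrt(5)/10. Solve for x and keep the solutions lying in [-π, π].
  ⇒ x = -pi + atan((-2*sqrt(19) - 1)/(2 - sqrt(19))) ≈ -1.8089, atan((-1 + 2*sqrt(19))/(2 + sqrt(19))) ≈ 0.8816

f''(x) = 4*sin(x) + 2*cos(x)
Second-derivative test at each critical point:
  f''(-1.8089) = -4.3589 < 0 → local maximum
  f''(0.8816) = 4.3589 > 0 → local minimum

Critical points: x = -pi + atan((-2*sqrt(19) - 1)/(2 - sqrt(19))) ≈ -1.8089 (local maximum); x = atan((-1 + 2*sqrt(19))/(2 + sqrt(19))) ≈ 0.8816 (local minimum)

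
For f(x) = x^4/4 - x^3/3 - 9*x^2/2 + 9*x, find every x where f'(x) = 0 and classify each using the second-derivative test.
f'(x) = x^3 - x^2 - 9*x + 9

Solve f'(x) = 0:
  Factor: x^3 - x^2 - 9*x + 9 = (x - 3)*(x - 1)*(x + 3) = 0.
  ⇒ x = -3, 1, 3

f''(x) = 3*x^2 - 2*x - 9
Second-derivative test at each critical point:
  f''(-3) = 24 > 0 → local minimum
  f''(1) = -8 < 0 → local maximum
  f''(3) = 12 > 0 → local minimum

Critical points: x = -3 (local minimum); x = 1 (local maximum); x = 3 (local minimum)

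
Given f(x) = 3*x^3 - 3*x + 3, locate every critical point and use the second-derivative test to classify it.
f'(x) = 9*x^2 - 3

Solve f'(x) = 0:
  Factor: 9*x^2 - 3 = 3*(3*x^2 - 1); 3*x^2 - 1 = 0 has no rational roots; quadratic formula: x = (0 ± √12)/6.
  ⇒ x = -sqrt(3)/3 ≈ -0.5774, sqrt(3)/3 ≈ 0.5774

f''(x) = 18*x
Second-derivative test at each critical point:
  f''(-0.5774) = -10.3923 < 0 → local maximum
  f''(0.5774) = 10.3923 > 0 → local minimum

Critical points: x = -sqrt(3)/3 ≈ -0.5774 (local maximum); x = sqrt(3)/3 ≈ 0.5774 (local minimum)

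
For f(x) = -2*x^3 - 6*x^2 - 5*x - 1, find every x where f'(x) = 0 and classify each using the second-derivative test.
f'(x) = -6*x^2 - 12*x - 5

Solve f'(x) = 0:
  6*x^2 + 12*x + 5 = 0 has no rational roots; quadratic formula: x = (-12 ± √24)/12.
  ⇒ x = -1 - sqrt(6)/6 ≈ -1.4082, -1 + sqrt(6)/6 ≈ -0.5918

f''(x) = -12*x - 12
Second-derivative test at each critical point:
  f''(-1.4082) = 4.8990 > 0 → local minimum
  f''(-0.5918) = -4.8990 < 0 → local maximum

Critical points: x = -1 - sqrt(6)/6 ≈ -1.4082 (local minimum); x = -1 + sqrt(6)/6 ≈ -0.5918 (local maximum)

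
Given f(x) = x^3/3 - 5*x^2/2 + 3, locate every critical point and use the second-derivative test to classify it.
f'(x) = x*(x - 5)

Solve f'(x) = 0:
  Factor: x^2 - 5*x = x*(x - 5) = 0.
  ⇒ x = 0, 5

f''(x) = 2*x - 5
Second-derivative test at each critical point:
  f''(0) = -5 < 0 → local maximum
  f''(5) = 5 > 0 → local minimum

Critical points: x = 0 (local maximum); x = 5 (local minimum)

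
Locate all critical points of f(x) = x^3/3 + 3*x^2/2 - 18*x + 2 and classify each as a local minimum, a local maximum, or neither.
f'(x) = x^2 + 3*x - 18

Solve f'(x) = 0:
  Factor: x^2 + 3*x - 18 = (x - 3)*(x + 6) = 0.
  ⇒ x = -6, 3

f''(x) = 2*x + 3
Second-derivative test at each critical point:
  f''(-6) = -9 < 0 → local maximum
  f''(3) = 9 > 0 → local minimum

Critical points: x = -6 (local maximum); x = 3 (local minimum)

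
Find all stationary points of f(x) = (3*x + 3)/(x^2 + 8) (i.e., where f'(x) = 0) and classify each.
f'(x) = 3*(x^2 - 2*x*(x + 1) + 8)/(x^2 + 8)^2

Solve f'(x) = 0:
  f'(x) = -3*(x - 2)*(x + 4)/(x^2 + 8)^2; the denominator is positive wherever f is defined, so f'(x) = 0 ⇔ -3*x^2 - 6*x + 24 = 0.
  Factor: -3*x^2 - 6*x + 24 = -3*(x - 2)*(x + 4) = 0.
  ⇒ x = -4, 2

f''(x) = 6*(4*x^2*(x + 1) - (3*x + 1)*(x^2 + 8))/(x^2 + 8)^3
Second-derivative test at each critical point:
  f''(-4) = 1/32 > 0 → local minimum
  f''(2) = -1/8 < 0 → local maximum

Critical points: x = -4 (local minimum); x = 2 (local maximum)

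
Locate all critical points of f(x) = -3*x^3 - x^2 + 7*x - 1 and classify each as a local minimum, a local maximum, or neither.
f'(x) = -9*x^2 - 2*x + 7

Solve f'(x) = 0:
  Factor: -9*x^2 - 2*x + 7 = -(x + 1)*(9*x - 7) = 0.
  ⇒ x = -1, 7/9

f''(x) = -18*x - 2
Second-derivative test at each critical point:
  f''(-1) = 16 > 0 → local minimum
  f''(7/9) = -16 < 0 → local maximum

Critical points: x = -1 (local minimum); x = 7/9 (local maximum)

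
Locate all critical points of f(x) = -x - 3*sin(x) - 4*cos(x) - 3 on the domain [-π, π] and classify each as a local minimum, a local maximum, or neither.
f'(x) = 4*sin(x) - 3*cos(x) - 1

Solve f'(x) = 0 on [-π, π]:
  f'(x) = 0 ⇔ 4*sin(x) - 3*cos(x) = 1. Write the left side as R·cos(x + φ) with R = √((-3)² + (-4)²) = 5, cos φ = -3/5, sin φ = -4/5; then cos(x + φ) = 1/5. Solve for x and keep the solutions lying in [-π, π].
  ⇒ x = -pi + atan((4 - 6*sqrt(6))/(-8*sqrt(6) - 3)) ≈ -2.6994, atan((4 + 6*sqrt(6))/(-3 + 8*sqrt(6))) ≈ 0.8449

f''(x) = 3*sin(x) + 4*cos(x)
Second-derivative test at each critical point:
  f''(-2.6994) = -4.8990 < 0 → local maximum
  f''(0.8449) = 4.8990 > 0 → local minimum

Critical points: x = -pi + atan((4 - 6*sqrt(6))/(-8*sqrt(6) - 3)) ≈ -2.6994 (local maximum); x = atan((4 + 6*sqrt(6))/(-3 + 8*sqrt(6))) ≈ 0.8449 (local minimum)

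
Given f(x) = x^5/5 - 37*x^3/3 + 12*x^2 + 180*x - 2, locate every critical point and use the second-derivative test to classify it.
f'(x) = x^4 - 37*x^2 + 24*x + 180

Solve f'(x) = 0:
  Factor: x^4 - 37*x^2 + 24*x + 180 = (x - 5)*(x - 3)*(x + 2)*(x + 6) = 0.
  ⇒ x = -6, -2, 3, 5

f''(x) = 4*x^3 - 74*x + 24
Second-derivative test at each critical point:
  f''(-6) = -396 < 0 → local maximum
  f''(-2) = 140 > 0 → local minimum
  f''(3) = -90 < 0 → local maximum
  f''(5) = 154 > 0 → local minimum

Critical points: x = -6 (local maximum); x = -2 (local minimum); x = 3 (local maximum); x = 5 (local minimum)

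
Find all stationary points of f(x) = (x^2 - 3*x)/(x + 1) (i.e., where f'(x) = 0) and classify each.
f'(x) = (x^2 + 2*x - 3)/(x^2 + 2*x + 1)

Solve f'(x) = 0:
  f'(x) = (x - 1)*(x + 3)/(x + 1)^2; the denominator is positive wherever f is defined, so f'(x) = 0 ⇔ x^2 + 2*x - 3 = 0.
  Factor: x^2 + 2*x - 3 = (x - 1)*(x + 3) = 0.
  ⇒ x = -3, 1

f''(x) = 8/(x^3 + 3*x^2 + 3*x + 1)
Second-derivative test at each critical point:
  f''(-3) = -1 < 0 → local maximum
  f''(1) = 1 > 0 → local minimum

Critical points: x = -3 (local maximum); x = 1 (local minimum)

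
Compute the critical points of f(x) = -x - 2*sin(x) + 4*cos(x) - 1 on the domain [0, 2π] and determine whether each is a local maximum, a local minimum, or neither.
f'(x) = -4*sin(x) - 2*cos(x) - 1

Solve f'(x) = 0 on [0, 2π]:
  f'(x) = 0 ⇔ -4*sin(x) - 2*cos(x) = 1. Write the left side as R·cos(x + φ) with R = √((-2)² + 4²) = 2*sqrt(5), cos φ = -sqrt(5)/5, sin φ = 2*sqrt(5)/5; then cos(x + φ) = sqrt(5)/10. Solve for x and keep the solutions lying in [0, 2π].
  ⇒ x = atan((-2 + sqrt(19))/(-2*sqrt(19) - 1)) + pi ≈ 2.9035, atan((-sqrt(19) - 2)/(-1 + 2*sqrt(19))) + 2*pi ≈ 5.5940

f''(x) = 2*sin(x) - 4*cos(x)
Second-derivative test at each critical point:
  f''(2.9035) = 4.3589 > 0 → local minimum
  f''(5.5940) = -4.3589 < 0 → local maximum

Critical points: x = atan((-2 + sqrt(19))/(-2*sqrt(19) - 1)) + pi ≈ 2.9035 (local minimum); x = atan((-sqrt(19) - 2)/(-1 + 2*sqrt(19))) + 2*pi ≈ 5.5940 (local maximum)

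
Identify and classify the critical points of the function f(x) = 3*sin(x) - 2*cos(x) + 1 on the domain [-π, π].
f'(x) = 2*sin(x) + 3*cos(x)

Solve f'(x) = 0 on [-π, π]:
  f'(x) = 0 ⇔ 3*cos(x) = -2*sin(x) ⇔ tan(x) = -3/2, i.e. x = arctan(-3/2) + nπ; keep the solutions lying in [-π, π].
  ⇒ x = -atan(3/2) ≈ -0.9828, pi - atan(3/2) ≈ 2.1588

f''(x) = -3*sin(x) + 2*cos(x)
Second-derivative test at each critical point:
  f''(-0.9828) = 3.6056 > 0 → local minimum
  f''(2.1588) = -3.6056 < 0 → local maximum

Critical points: x = -atan(3/2) ≈ -0.9828 (local minimum); x = pi - atan(3/2) ≈ 2.1588 (local maximum)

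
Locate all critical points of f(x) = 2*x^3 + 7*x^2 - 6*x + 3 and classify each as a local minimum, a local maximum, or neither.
f'(x) = 6*x^2 + 14*x - 6

Solve f'(x) = 0:
  Factor: 6*x^2 + 14*x - 6 = 2*(3*x^2 + 7*x - 3); 3*x^2 + 7*x - 3 = 0 has no rational roots; quadratic formula: x = (-7 ± √85)/6.
  ⇒ x = -sqrt(85)/6 - 7/6 ≈ -2.7033, -7/6 + sqrt(85)/6 ≈ 0.3699

f''(x) = 12*x + 14
Second-derivative test at each critical point:
  f''(-2.7033) = -18.4391 < 0 → local maximum
  f''(0.3699) = 18.4391 > 0 → local minimum

Critical points: x = -sqrt(85)/6 - 7/6 ≈ -2.7033 (local maximum); x = -7/6 + sqrt(85)/6 ≈ 0.3699 (local minimum)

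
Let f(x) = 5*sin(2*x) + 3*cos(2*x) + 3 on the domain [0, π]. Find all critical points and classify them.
f'(x) = -6*sin(2*x) + 10*cos(2*x)

Solve f'(x) = 0 on [0, π]:
  f'(x) = 0 ⇔ 5*cos(2*x) = 3*sin(2*x) ⇔ tan(2*x) = 5/3, i.e. 2*x = arctan(5/3) + nπ; keep the solutions lying in [0, π].
  ⇒ x = atan(5/3)/2 ≈ 0.5152, atan(5/3)/2 + pi/2 ≈ 2.0860

f''(x) = -20*sin(2*x) - 12*cos(2*x)
Second-derivative test at each critical point:
  f''(0.5152) = -23.3238 < 0 → local maximum
  f''(2.0860) = 23.3238 > 0 → local minimum

Critical points: x = atan(5/3)/2 ≈ 0.5152 (local maximum); x = atan(5/3)/2 + pi/2 ≈ 2.0860 (local minimum)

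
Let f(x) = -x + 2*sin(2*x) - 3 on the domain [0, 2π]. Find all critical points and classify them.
f'(x) = 4*cos(2*x) - 1

Solve f'(x) = 0 on [0, 2π]:
  f'(x) = 0 ⇔ cos(2*x) = 1/4, i.e. 2*x = ±arccos(1/4) + 2nπ; keep the solutions lying in [0, 2π].
  ⇒ x = acos(1/4)/2 ≈ 0.6591, pi - acos(1/4)/2 ≈ 2.4825, acos(1/4)/2 + pi ≈ 3.8007, -acos(1/4)/2 + 2*pi ≈ 5.6241

f''(x) = -8*sin(2*x)
Second-derivative test at each critical point:
  f''(0.6591) = -7.7460 < 0 → local maximum
  f''(2.4825) = 7.7460 > 0 → local minimum
  f''(3.8007) = -7.7460 < 0 → local maximum
  f''(5.6241) = 7.7460 > 0 → local minimum

Critical points: x = acos(1/4)/2 ≈ 0.6591 (local maximum); x = pi - acos(1/4)/2 ≈ 2.4825 (local minimum); x = acos(1/4)/2 + pi ≈ 3.8007 (local maximum); x = -acos(1/4)/2 + 2*pi ≈ 5.6241 (local minimum)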